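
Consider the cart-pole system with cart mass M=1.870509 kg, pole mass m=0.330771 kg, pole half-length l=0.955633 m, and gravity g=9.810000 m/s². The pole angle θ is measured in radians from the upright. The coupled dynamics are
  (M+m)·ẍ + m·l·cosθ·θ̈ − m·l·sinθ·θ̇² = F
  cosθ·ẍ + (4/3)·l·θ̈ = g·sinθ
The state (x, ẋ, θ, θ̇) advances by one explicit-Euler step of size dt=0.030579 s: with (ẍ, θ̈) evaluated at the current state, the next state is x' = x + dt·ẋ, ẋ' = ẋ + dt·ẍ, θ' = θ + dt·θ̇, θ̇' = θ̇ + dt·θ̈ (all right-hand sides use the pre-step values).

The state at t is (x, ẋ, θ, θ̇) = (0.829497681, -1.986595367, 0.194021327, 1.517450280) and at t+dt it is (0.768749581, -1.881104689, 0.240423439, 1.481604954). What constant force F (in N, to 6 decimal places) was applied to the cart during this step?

ẍ = (ẋ'−ẋ)/dt = (-1.881104689−-1.986595367)/0.030579 = 3.449775
θ̈ = (θ̇'−θ̇)/dt = (1.481604954−1.517450280)/0.030579 = -1.172220
sinθ=0.192806, cosθ=0.981237
F = (M+m)·ẍ + m·l·cosθ·θ̈ − m·l·sinθ·θ̇² = 7.593921 + -0.363581 − 0.140336 = 7.090004

F = 7.090004 N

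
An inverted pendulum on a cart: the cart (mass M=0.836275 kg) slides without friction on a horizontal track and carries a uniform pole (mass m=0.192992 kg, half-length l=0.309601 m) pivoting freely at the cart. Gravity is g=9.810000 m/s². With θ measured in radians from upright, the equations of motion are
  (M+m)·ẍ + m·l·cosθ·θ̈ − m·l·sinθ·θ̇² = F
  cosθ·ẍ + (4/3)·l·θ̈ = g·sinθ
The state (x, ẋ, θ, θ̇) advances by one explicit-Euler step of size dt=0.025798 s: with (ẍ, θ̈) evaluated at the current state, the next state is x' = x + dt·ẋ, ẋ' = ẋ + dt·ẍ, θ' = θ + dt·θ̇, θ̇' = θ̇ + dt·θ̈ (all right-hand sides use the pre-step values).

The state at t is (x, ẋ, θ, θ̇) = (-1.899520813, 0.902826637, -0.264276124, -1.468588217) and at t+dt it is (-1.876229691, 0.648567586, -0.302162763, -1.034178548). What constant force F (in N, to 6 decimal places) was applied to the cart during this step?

F = -9.139352 N

ẍ = (ẋ'−ẋ)/dt = (0.648567586−0.902826637)/0.025798 = -9.855766
θ̈ = (θ̇'−θ̇)/dt = (-1.034178548−-1.468588217)/0.025798 = 16.838889
sinθ=-0.261211, cosθ=0.965282
F = (M+m)·ẍ + m·l·cosθ·θ̈ − m·l·sinθ·θ̇² = -10.144215 + 0.971201 − -0.033661 = -9.139352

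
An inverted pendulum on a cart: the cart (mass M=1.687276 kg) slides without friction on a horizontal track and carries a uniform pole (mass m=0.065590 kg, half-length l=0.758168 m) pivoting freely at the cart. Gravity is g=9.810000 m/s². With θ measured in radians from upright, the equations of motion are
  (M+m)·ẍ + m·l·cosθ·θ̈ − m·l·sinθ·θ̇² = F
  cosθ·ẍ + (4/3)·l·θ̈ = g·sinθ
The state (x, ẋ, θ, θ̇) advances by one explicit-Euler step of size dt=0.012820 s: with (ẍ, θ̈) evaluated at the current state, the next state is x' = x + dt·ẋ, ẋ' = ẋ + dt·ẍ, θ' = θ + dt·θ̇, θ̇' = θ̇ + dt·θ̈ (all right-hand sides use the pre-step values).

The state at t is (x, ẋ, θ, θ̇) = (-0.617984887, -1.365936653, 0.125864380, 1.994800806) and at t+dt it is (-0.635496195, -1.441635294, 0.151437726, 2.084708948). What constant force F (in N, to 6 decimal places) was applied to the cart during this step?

ẍ = (ẋ'−ẋ)/dt = (-1.441635294−-1.365936653)/0.012820 = -5.904730
θ̈ = (θ̇'−θ̇)/dt = (2.084708948−1.994800806)/0.012820 = 7.013116
sinθ=0.125532, cosθ=0.992090
F = (M+m)·ẍ + m·l·cosθ·θ̈ − m·l·sinθ·θ̇² = -10.350201 + 0.345991 − 0.024840 = -10.029050

F = -10.029050 N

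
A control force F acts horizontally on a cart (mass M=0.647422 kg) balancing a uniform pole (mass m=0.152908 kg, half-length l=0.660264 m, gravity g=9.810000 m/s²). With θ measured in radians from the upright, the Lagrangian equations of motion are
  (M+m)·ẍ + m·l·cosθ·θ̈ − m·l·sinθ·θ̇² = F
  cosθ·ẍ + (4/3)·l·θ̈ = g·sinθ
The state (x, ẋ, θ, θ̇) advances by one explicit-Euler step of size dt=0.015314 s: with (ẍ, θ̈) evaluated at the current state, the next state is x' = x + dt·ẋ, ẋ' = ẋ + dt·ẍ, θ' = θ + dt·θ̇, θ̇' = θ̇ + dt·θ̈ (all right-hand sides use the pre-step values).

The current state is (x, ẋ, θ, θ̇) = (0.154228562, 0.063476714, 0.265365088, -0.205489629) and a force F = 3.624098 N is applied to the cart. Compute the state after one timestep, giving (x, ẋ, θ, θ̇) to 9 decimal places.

sinθ=0.262261594, cosθ=0.964996817
temp = (F + m·l·θ̇²·sinθ)/(M+m) = (3.624098 + 0.001118053)/0.800330 = 4.529651585
θ̈ = (g·sinθ − cosθ·temp)/(l·(4/3 − m·cos²θ/(M+m))) = -2.357265429
ẍ = temp − m·l·θ̈·cosθ/(M+m) = 4.816606123
Euler: x'=0.154228562+0.015314·0.063476714=0.155200644, ẋ'=0.063476714+0.015314·4.816606123=0.137238220
       θ'=0.265365088+0.015314·-0.205489629=0.262218220, θ̇'=-0.205489629+0.015314·-2.357265429=-0.241588792

(0.155200644, 0.137238220, 0.262218220, -0.241588792)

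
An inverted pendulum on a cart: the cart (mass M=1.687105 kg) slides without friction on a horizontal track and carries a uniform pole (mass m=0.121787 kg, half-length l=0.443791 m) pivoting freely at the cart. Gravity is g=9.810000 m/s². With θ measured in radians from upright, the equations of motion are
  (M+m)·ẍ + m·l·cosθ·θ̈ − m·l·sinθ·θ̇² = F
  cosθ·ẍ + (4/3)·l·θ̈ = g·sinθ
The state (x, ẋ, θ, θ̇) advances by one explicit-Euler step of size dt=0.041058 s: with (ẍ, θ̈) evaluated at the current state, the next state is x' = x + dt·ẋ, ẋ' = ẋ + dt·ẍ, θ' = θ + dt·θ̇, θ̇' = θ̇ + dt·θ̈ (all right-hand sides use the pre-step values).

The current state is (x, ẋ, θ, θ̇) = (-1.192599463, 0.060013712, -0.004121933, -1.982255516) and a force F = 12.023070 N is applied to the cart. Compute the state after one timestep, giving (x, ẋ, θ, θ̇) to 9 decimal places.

sinθ=-0.004121921, cosθ=0.999991505
temp = (F + m·l·θ̇²·sinθ)/(M+m) = (12.023070 + -0.000875384)/1.808892 = 6.646164954
θ̈ = (g·sinθ − cosθ·temp)/(l·(4/3 − m·cos²θ/(M+m))) = -11.901095199
ẍ = temp − m·l·θ̈·cosθ/(M+m) = 7.001755352
Euler: x'=-1.192599463+0.041058·0.060013712=-1.190135420, ẋ'=0.060013712+0.041058·7.001755352=0.347491783
       θ'=-0.004121933+0.041058·-1.982255516=-0.085509380, θ̇'=-1.982255516+0.041058·-11.901095199=-2.470890683

(-1.190135420, 0.347491783, -0.085509380, -2.470890683)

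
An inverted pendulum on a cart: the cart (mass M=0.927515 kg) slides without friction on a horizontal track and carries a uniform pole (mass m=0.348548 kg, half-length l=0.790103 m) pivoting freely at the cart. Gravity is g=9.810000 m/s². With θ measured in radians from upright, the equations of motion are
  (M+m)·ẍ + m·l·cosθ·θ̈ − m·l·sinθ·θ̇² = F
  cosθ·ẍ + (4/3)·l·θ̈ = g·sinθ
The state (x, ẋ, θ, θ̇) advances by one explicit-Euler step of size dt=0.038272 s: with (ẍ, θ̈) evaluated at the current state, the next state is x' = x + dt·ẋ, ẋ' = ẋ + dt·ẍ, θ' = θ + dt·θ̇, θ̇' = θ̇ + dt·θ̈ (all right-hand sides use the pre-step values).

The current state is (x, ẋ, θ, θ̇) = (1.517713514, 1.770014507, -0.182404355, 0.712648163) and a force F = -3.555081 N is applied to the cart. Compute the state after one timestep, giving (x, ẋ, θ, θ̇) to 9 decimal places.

(1.585455509, 1.653207513, -0.155129885, 0.757039459)

sinθ=-0.181394563, cosθ=0.983410399
temp = (F + m·l·θ̇²·sinθ)/(M+m) = (-3.555081 + -0.025370026)/1.276063 = -2.805857568
θ̈ = (g·sinθ − cosθ·temp)/(l·(4/3 − m·cos²θ/(M+m))) = 1.159889630
ẍ = temp − m·l·θ̈·cosθ/(M+m) = -3.052022198
Euler: x'=1.517713514+0.038272·1.770014507=1.585455509, ẋ'=1.770014507+0.038272·-3.052022198=1.653207513
       θ'=-0.182404355+0.038272·0.712648163=-0.155129885, θ̇'=0.712648163+0.038272·1.159889630=0.757039459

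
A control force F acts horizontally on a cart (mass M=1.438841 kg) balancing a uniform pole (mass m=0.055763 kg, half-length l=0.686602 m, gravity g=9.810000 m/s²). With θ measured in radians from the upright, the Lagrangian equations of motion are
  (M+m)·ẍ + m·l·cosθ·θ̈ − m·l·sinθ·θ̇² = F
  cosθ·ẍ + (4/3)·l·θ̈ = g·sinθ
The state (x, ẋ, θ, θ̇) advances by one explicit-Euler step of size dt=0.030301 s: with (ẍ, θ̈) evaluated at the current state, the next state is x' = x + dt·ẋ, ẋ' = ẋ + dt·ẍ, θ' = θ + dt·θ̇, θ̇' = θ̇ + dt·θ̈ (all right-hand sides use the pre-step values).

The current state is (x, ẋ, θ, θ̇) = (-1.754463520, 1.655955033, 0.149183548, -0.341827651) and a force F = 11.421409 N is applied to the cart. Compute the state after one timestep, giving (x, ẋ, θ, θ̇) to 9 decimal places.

sinθ=0.148630799, cosθ=0.988892757
temp = (F + m·l·θ̇²·sinθ)/(M+m) = (11.421409 + 0.000664928)/1.494604 = 7.642207520
θ̈ = (g·sinθ − cosθ·temp)/(l·(4/3 − m·cos²θ/(M+m))) = -6.849875686
ẍ = temp − m·l·θ̈·cosθ/(M+m) = 7.815730477
Euler: x'=-1.754463520+0.030301·1.655955033=-1.704286427, ẋ'=1.655955033+0.030301·7.815730477=1.892779482
       θ'=0.149183548+0.030301·-0.341827651=0.138825828, θ̇'=-0.341827651+0.030301·-6.849875686=-0.549385734

(-1.704286427, 1.892779482, 0.138825828, -0.549385734)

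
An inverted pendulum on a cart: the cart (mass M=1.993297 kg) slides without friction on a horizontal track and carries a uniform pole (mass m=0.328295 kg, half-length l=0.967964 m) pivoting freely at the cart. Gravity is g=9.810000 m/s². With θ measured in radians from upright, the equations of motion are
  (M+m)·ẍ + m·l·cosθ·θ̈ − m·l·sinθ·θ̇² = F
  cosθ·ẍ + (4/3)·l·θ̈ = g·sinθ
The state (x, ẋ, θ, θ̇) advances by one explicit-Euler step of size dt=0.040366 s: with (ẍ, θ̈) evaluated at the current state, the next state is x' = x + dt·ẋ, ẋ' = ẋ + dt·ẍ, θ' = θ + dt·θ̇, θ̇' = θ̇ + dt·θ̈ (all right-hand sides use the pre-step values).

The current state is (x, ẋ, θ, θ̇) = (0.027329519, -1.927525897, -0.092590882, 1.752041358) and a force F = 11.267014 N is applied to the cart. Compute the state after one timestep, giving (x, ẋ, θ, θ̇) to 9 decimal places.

(-0.050476991, -1.706035985, -0.021867981, 1.552792803)

sinθ=-0.092458641, cosθ=0.995716526
temp = (F + m·l·θ̇²·sinθ)/(M+m) = (11.267014 + -0.090190270)/2.321592 = 4.814292835
θ̈ = (g·sinθ − cosθ·temp)/(l·(4/3 − m·cos²θ/(M+m))) = -4.936049037
ẍ = temp − m·l·θ̈·cosθ/(M+m) = 5.487041362
Euler: x'=0.027329519+0.040366·-1.927525897=-0.050476991, ẋ'=-1.927525897+0.040366·5.487041362=-1.706035985
       θ'=-0.092590882+0.040366·1.752041358=-0.021867981, θ̇'=1.752041358+0.040366·-4.936049037=1.552792803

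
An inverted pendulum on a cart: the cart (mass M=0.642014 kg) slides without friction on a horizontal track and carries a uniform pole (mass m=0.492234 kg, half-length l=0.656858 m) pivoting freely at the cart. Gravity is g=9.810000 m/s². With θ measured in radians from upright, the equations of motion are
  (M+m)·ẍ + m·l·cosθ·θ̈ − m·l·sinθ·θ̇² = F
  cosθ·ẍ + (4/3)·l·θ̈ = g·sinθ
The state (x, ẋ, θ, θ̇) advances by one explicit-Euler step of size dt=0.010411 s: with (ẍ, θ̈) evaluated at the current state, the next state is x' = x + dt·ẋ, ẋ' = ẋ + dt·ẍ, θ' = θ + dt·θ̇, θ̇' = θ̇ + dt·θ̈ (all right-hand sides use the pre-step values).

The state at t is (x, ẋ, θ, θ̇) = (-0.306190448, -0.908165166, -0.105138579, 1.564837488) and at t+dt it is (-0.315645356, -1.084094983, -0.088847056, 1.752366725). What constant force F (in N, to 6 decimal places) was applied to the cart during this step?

F = -13.292133 N

ẍ = (ẋ'−ẋ)/dt = (-1.084094983−-0.908165166)/0.010411 = -16.898455
θ̈ = (θ̇'−θ̇)/dt = (1.752366725−1.564837488)/0.010411 = 18.012606
sinθ=-0.104945, cosθ=0.994478
F = (M+m)·ẍ + m·l·cosθ·θ̈ − m·l·sinθ·θ̇² = -19.167039 + 5.791817 − -0.083089 = -13.292133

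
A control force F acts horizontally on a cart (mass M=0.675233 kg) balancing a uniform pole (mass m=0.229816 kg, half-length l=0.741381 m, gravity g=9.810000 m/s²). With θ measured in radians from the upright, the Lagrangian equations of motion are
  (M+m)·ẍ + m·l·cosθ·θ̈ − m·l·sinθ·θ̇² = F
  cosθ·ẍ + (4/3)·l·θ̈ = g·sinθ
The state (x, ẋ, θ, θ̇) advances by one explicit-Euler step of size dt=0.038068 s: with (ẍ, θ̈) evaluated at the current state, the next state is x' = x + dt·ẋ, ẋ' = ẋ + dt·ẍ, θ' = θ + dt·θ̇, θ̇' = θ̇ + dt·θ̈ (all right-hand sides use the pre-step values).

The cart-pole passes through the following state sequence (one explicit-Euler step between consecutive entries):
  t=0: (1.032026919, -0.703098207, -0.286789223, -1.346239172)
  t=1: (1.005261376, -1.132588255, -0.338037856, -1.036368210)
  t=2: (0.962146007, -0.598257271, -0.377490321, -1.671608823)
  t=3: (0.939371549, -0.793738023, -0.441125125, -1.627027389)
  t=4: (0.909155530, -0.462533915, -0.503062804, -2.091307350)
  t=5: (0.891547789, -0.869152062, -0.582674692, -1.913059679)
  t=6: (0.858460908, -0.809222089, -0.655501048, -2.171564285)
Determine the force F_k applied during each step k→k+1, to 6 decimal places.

step 0→1:
  ẍ = (ẋ'−ẋ)/dt = (-1.132588255−-0.703098207)/0.038068 = -11.282181
  θ̈ = (θ̇'−θ̇)/dt = (-1.036368210−-1.346239172)/0.038068 = 8.139933
  sinθ=-0.282874, cosθ=0.959157
  F = (M+m)·ẍ + m·l·cosθ·θ̈ − m·l·sinθ·θ̇² = -10.210926 + 1.330247 − -0.087349 = -8.793330
step 1→2:
  ẍ = (ẋ'−ẋ)/dt = (-0.598257271−-1.132588255)/0.038068 = 14.036224
  θ̈ = (θ̇'−θ̇)/dt = (-1.671608823−-1.036368210)/0.038068 = -16.686997
  sinθ=-0.331637, cosθ=0.943407
  F = (M+m)·ẍ + m·l·cosθ·θ̈ − m·l·sinθ·θ̇² = 12.703471 + -2.682249 − -0.060689 = 10.081911
step 2→3:
  ẍ = (ẋ'−ẋ)/dt = (-0.793738023−-0.598257271)/0.038068 = -5.135041
  θ̈ = (θ̇'−θ̇)/dt = (-1.627027389−-1.671608823)/0.038068 = 1.171100
  sinθ=-0.368589, cosθ=0.929593
  F = (M+m)·ẍ + m·l·cosθ·θ̈ − m·l·sinθ·θ̇² = -4.647464 + 0.185485 − -0.175482 = -4.286497
step 3→4:
  ẍ = (ẋ'−ẋ)/dt = (-0.462533915−-0.793738023)/0.038068 = 8.700329
  θ̈ = (θ̇'−θ̇)/dt = (-2.091307350−-1.627027389)/0.038068 = -12.196069
  sinθ=-0.426957, cosθ=0.904272
  F = (M+m)·ẍ + m·l·cosθ·θ̈ − m·l·sinθ·θ̇² = 7.874224 + -1.879060 − -0.192573 = 6.187737
step 4→5:
  ẍ = (ẋ'−ẋ)/dt = (-0.869152062−-0.462533915)/0.038068 = -10.681364
  θ̈ = (θ̇'−θ̇)/dt = (-1.913059679−-2.091307350)/0.038068 = 4.682349
  sinθ=-0.482111, cosθ=0.876110
  F = (M+m)·ẍ + m·l·cosθ·θ̈ − m·l·sinθ·θ̇² = -9.667157 + 0.698947 − -0.359256 = -8.608954
step 5→6:
  ẍ = (ẋ'−ẋ)/dt = (-0.809222089−-0.869152062)/0.038068 = 1.574287
  θ̈ = (θ̇'−θ̇)/dt = (-2.171564285−-1.913059679)/0.038068 = -6.790601
  sinθ=-0.550259, cosθ=0.834994
  F = (M+m)·ẍ + m·l·cosθ·θ̈ − m·l·sinθ·θ̇² = 1.424807 + -0.966080 − -0.343120 = 0.801847

F_0 = -8.793330 N
F_1 = 10.081911 N
F_2 = -4.286497 N
F_3 = 6.187737 N
F_4 = -8.608954 N
F_5 = 0.801847 N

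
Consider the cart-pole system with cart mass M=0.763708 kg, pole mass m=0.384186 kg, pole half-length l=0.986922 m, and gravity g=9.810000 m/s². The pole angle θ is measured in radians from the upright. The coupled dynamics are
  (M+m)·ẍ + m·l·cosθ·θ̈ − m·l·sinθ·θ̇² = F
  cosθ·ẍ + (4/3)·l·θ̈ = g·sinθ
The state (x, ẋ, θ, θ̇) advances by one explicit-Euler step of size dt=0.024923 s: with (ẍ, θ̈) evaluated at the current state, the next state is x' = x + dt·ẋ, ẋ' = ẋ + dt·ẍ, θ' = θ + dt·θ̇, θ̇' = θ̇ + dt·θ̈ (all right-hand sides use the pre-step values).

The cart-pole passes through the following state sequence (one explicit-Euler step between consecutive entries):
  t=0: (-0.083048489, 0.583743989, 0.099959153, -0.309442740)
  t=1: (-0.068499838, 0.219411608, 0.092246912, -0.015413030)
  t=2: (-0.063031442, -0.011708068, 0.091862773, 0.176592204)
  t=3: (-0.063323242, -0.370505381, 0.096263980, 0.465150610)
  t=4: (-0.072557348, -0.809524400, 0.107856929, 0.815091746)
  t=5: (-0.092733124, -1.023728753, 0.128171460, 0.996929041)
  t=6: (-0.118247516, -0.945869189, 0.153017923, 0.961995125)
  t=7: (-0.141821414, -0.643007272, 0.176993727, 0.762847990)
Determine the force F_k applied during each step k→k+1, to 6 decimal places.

F_0 = -12.333065 N
F_1 = -7.736212 N
F_2 = -12.155012 N
F_3 = -14.928936 N
F_4 = -7.142585 N
F_5 = 3.010757 N
F_6 = 10.901326 N

step 0→1:
  ẍ = (ẋ'−ẋ)/dt = (0.219411608−0.583743989)/0.024923 = -14.618320
  θ̈ = (θ̇'−θ̇)/dt = (-0.015413030−-0.309442740)/0.024923 = 11.797525
  sinθ=0.099793, cosθ=0.995008
  F = (M+m)·ẍ + m·l·cosθ·θ̈ − m·l·sinθ·θ̇² = -16.780281 + 4.450840 − 0.003623 = -12.333065
step 1→2:
  ẍ = (ẋ'−ẋ)/dt = (-0.011708068−0.219411608)/0.024923 = -9.273349
  θ̈ = (θ̇'−θ̇)/dt = (0.176592204−-0.015413030)/0.024923 = 7.703937
  sinθ=0.092116, cosθ=0.995748
  F = (M+m)·ẍ + m·l·cosθ·θ̈ − m·l·sinθ·θ̇² = -10.644822 + 2.908618 − 0.000008 = -7.736212
step 2→3:
  ẍ = (ẋ'−ẋ)/dt = (-0.370505381−-0.011708068)/0.024923 = -14.396233
  θ̈ = (θ̇'−θ̇)/dt = (0.465150610−0.176592204)/0.024923 = 11.577996
  sinθ=0.091734, cosθ=0.995784
  F = (M+m)·ẍ + m·l·cosθ·θ̈ − m·l·sinθ·θ̇² = -16.525349 + 4.371422 − 0.001085 = -12.155012
step 3→4:
  ẍ = (ẋ'−ẋ)/dt = (-0.809524400−-0.370505381)/0.024923 = -17.615015
  θ̈ = (θ̇'−θ̇)/dt = (0.815091746−0.465150610)/0.024923 = 14.040891
  sinθ=0.096115, cosθ=0.995370
  F = (M+m)·ẍ + m·l·cosθ·θ̈ − m·l·sinθ·θ̇² = -20.220170 + 5.299119 − 0.007885 = -14.928936
step 4→5:
  ẍ = (ẋ'−ẋ)/dt = (-1.023728753−-0.809524400)/0.024923 = -8.594646
  θ̈ = (θ̇'−θ̇)/dt = (0.996929041−0.815091746)/0.024923 = 7.295963
  sinθ=0.107648, cosθ=0.994189
  F = (M+m)·ẍ + m·l·cosθ·θ̈ − m·l·sinθ·θ̇² = -9.865742 + 2.750274 − 0.027117 = -7.142585
step 5→6:
  ẍ = (ẋ'−ẋ)/dt = (-0.945869189−-1.023728753)/0.024923 = 3.124004
  θ̈ = (θ̇'−θ̇)/dt = (0.961995125−0.996929041)/0.024923 = -1.401674
  sinθ=0.127821, cosθ=0.991797
  F = (M+m)·ẍ + m·l·cosθ·θ̈ − m·l·sinθ·θ̇² = 3.586026 + -0.527101 − 0.048168 = 3.010757
step 6→7:
  ẍ = (ẋ'−ẋ)/dt = (-0.643007272−-0.945869189)/0.024923 = 12.151905
  θ̈ = (θ̇'−θ̇)/dt = (0.762847990−0.961995125)/0.024923 = -7.990496
  sinθ=0.152421, cosθ=0.988316
  F = (M+m)·ẍ + m·l·cosθ·θ̈ − m·l·sinθ·θ̇² = 13.949098 + -2.994289 − 0.053483 = 10.901326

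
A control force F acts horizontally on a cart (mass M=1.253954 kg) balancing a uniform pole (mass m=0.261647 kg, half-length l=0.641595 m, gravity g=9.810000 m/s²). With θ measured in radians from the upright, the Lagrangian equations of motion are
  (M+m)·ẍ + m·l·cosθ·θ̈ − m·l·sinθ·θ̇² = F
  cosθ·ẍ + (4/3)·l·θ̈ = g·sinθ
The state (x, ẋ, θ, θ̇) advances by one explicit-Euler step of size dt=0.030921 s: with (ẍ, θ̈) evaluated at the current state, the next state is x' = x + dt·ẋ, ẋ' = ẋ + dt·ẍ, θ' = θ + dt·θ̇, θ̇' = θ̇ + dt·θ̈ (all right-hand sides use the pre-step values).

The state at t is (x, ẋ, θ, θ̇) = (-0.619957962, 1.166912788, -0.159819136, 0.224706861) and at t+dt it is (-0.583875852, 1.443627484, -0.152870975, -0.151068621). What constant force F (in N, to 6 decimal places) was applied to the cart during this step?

F = 11.550491 N

ẍ = (ẋ'−ẋ)/dt = (1.443627484−1.166912788)/0.030921 = 8.949086
θ̈ = (θ̇'−θ̇)/dt = (-0.151068621−0.224706861)/0.030921 = -12.152760
sinθ=-0.159140, cosθ=0.987256
F = (M+m)·ẍ + m·l·cosθ·θ̈ − m·l·sinθ·θ̇² = 13.563244 + -2.014102 − -0.001349 = 11.550491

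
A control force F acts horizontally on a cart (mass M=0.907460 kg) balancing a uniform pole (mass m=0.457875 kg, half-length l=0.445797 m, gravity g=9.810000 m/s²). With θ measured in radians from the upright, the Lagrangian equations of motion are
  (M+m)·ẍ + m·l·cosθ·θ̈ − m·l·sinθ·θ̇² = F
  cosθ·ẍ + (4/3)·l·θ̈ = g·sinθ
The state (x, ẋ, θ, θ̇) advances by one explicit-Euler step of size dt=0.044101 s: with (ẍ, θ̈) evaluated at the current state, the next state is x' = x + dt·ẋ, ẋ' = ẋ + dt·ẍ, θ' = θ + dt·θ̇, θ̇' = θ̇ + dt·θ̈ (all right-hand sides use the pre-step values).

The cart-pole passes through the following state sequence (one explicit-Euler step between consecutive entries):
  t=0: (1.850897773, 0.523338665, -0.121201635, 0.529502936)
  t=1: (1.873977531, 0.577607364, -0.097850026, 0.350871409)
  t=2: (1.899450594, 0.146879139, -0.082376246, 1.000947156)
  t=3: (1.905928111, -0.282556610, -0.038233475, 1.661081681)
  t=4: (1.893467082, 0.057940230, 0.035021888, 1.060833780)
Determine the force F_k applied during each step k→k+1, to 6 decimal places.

step 0→1:
  ẍ = (ẋ'−ẋ)/dt = (0.577607364−0.523338665)/0.044101 = 1.230555
  θ̈ = (θ̇'−θ̇)/dt = (0.350871409−0.529502936)/0.044101 = -4.050510
  sinθ=-0.120905, cosθ=0.992664
  F = (M+m)·ẍ + m·l·cosθ·θ̈ − m·l·sinθ·θ̇² = 1.680120 + -0.820722 − -0.006919 = 0.866317
step 1→2:
  ẍ = (ẋ'−ẋ)/dt = (0.146879139−0.577607364)/0.044101 = -9.766858
  θ̈ = (θ̇'−θ̇)/dt = (1.000947156−0.350871409)/0.044101 = 14.740612
  sinθ=-0.097694, cosθ=0.995217
  F = (M+m)·ẍ + m·l·cosθ·θ̈ − m·l·sinθ·θ̇² = -13.335034 + 2.994451 − -0.002455 = -10.338128
step 2→3:
  ẍ = (ẋ'−ẋ)/dt = (-0.282556610−0.146879139)/0.044101 = -9.737551
  θ̈ = (θ̇'−θ̇)/dt = (1.661081681−1.000947156)/0.044101 = 14.968697
  sinθ=-0.082283, cosθ=0.996609
  F = (M+m)·ẍ + m·l·cosθ·θ̈ − m·l·sinθ·θ̇² = -13.295020 + 3.045039 − -0.016827 = -10.233153
step 3→4:
  ẍ = (ẋ'−ẋ)/dt = (0.057940230−-0.282556610)/0.044101 = 7.720842
  θ̈ = (θ̇'−θ̇)/dt = (1.060833780−1.661081681)/0.044101 = -13.610755
  sinθ=-0.038224, cosθ=0.999269
  F = (M+m)·ẍ + m·l·cosθ·θ̈ − m·l·sinθ·θ̇² = 10.541535 + -2.776187 − -0.021528 = 7.786876

F_0 = 0.866317 N
F_1 = -10.338128 N
F_2 = -10.233153 N
F_3 = 7.786876 N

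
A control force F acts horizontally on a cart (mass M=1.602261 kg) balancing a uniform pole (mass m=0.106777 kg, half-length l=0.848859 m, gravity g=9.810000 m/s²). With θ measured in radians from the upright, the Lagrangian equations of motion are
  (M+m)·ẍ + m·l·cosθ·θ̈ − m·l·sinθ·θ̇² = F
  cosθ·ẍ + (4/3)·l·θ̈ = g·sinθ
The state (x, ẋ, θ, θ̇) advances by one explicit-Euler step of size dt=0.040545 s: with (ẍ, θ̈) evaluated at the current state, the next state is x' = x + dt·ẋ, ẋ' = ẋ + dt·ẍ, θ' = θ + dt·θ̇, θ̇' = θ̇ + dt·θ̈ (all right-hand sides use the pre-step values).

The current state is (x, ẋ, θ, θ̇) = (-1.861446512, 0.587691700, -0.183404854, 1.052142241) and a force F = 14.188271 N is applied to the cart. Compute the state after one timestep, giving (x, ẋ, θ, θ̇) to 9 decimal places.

sinθ=-0.182378373, cosθ=0.983228422
temp = (F + m·l·θ̇²·sinθ)/(M+m) = (14.188271 + -0.018299344)/1.709038 = 8.291197537
θ̈ = (g·sinθ − cosθ·temp)/(l·(4/3 − m·cos²θ/(M+m))) = -9.200272274
ẍ = temp − m·l·θ̈·cosθ/(M+m) = 8.770949386
Euler: x'=-1.861446512+0.040545·0.587691700=-1.837618552, ẋ'=0.587691700+0.040545·8.770949386=0.943309843
       θ'=-0.183404854+0.040545·1.052142241=-0.140745747, θ̇'=1.052142241+0.040545·-9.200272274=0.679117202

(-1.837618552, 0.943309843, -0.140745747, 0.679117202)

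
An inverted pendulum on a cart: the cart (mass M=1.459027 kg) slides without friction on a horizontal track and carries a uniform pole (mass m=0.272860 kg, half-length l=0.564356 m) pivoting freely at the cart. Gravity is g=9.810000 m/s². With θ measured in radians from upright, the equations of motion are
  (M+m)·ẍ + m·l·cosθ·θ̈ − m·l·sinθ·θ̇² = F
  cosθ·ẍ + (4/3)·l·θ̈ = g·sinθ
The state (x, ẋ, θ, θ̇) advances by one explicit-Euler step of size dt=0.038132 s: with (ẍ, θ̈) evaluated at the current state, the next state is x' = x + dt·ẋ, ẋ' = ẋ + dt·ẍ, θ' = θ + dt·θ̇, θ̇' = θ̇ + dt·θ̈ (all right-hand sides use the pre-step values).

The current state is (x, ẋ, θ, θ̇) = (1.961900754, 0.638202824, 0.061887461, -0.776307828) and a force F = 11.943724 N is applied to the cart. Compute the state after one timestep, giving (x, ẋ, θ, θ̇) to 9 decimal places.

sinθ=0.061847963, cosθ=0.998085582
temp = (F + m·l·θ̇²·sinθ)/(M+m) = (11.943724 + 0.005739662)/1.731887 = 6.899678595
θ̈ = (g·sinθ − cosθ·temp)/(l·(4/3 − m·cos²θ/(M+m))) = -9.458864674
ẍ = temp − m·l·θ̈·cosθ/(M+m) = 7.739100433
Euler: x'=1.961900754+0.038132·0.638202824=1.986236704, ẋ'=0.638202824+0.038132·7.739100433=0.933310202
       θ'=0.061887461+0.038132·-0.776307828=0.032285291, θ̇'=-0.776307828+0.038132·-9.458864674=-1.136993256

(1.986236704, 0.933310202, 0.032285291, -1.136993256)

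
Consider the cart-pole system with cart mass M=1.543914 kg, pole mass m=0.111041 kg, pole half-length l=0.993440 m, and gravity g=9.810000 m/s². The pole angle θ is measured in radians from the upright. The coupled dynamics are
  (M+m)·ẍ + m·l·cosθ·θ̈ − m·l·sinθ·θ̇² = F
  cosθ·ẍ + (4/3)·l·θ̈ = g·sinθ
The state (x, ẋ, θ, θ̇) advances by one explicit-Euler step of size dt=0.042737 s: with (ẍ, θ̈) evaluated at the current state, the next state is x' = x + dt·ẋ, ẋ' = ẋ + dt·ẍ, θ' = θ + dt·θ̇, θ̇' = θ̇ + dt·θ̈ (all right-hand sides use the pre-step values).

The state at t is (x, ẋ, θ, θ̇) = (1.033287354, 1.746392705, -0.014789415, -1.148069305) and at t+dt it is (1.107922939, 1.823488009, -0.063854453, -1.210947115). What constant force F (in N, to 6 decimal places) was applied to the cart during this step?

ẍ = (ẋ'−ẋ)/dt = (1.823488009−1.746392705)/0.042737 = 1.803947
θ̈ = (θ̇'−θ̇)/dt = (-1.210947115−-1.148069305)/0.042737 = -1.471273
sinθ=-0.014789, cosθ=0.999891
F = (M+m)·ẍ + m·l·cosθ·θ̈ − m·l·sinθ·θ̇² = 2.985452 + -0.162282 − -0.002150 = 2.825320

F = 2.825320 N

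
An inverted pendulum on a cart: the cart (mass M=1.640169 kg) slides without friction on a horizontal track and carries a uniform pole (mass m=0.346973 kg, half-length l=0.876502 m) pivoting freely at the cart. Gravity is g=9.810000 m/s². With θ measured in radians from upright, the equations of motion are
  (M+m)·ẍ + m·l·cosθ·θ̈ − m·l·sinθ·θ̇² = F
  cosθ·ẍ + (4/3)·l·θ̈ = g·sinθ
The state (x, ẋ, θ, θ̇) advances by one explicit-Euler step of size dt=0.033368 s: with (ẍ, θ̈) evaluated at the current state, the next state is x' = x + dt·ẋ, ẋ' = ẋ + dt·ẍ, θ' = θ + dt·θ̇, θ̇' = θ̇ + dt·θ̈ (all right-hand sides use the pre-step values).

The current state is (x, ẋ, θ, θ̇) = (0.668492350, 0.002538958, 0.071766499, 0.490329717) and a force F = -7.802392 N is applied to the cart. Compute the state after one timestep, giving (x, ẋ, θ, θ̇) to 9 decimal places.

sinθ=0.071704910, cosθ=0.997425890
temp = (F + m·l·θ̇²·sinθ)/(M+m) = (-7.802392 + 0.005242928)/1.987142 = -3.923800650
θ̈ = (g·sinθ − cosθ·temp)/(l·(4/3 − m·cos²θ/(M+m))) = 4.542577119
ẍ = temp − m·l·θ̈·cosθ/(M+m) = -4.617230665
Euler: x'=0.668492350+0.033368·0.002538958=0.668577070, ẋ'=0.002538958+0.033368·-4.617230665=-0.151528795
       θ'=0.071766499+0.033368·0.490329717=0.088127821, θ̇'=0.490329717+0.033368·4.542577119=0.641906430

(0.668577070, -0.151528795, 0.088127821, 0.641906430)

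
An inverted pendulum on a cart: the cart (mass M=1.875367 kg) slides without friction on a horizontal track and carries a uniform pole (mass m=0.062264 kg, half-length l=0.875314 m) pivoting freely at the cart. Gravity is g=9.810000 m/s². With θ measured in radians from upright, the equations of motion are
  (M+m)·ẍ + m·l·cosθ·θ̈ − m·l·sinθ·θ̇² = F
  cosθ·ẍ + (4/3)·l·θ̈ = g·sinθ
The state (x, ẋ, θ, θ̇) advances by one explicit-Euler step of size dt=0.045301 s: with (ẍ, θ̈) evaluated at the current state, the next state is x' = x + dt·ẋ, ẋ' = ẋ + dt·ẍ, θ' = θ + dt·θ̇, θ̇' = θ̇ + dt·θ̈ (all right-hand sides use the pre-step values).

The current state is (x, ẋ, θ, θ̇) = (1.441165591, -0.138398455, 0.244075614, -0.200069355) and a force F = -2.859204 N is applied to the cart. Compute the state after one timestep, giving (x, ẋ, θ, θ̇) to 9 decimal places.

sinθ=0.241659440, cosθ=0.970361126
temp = (F + m·l·θ̇²·sinθ)/(M+m) = (-2.859204 + 0.000527188)/1.937631 = -1.475346344
θ̈ = (g·sinθ − cosθ·temp)/(l·(4/3 − m·cos²θ/(M+m))) = 3.333592887
ẍ = temp − m·l·θ̈·cosθ/(M+m) = -1.566332594
Euler: x'=1.441165591+0.045301·-0.138398455=1.434896003, ẋ'=-0.138398455+0.045301·-1.566332594=-0.209354888
       θ'=0.244075614+0.045301·-0.200069355=0.235012272, θ̇'=-0.200069355+0.045301·3.333592887=-0.049054264

(1.434896003, -0.209354888, 0.235012272, -0.049054264)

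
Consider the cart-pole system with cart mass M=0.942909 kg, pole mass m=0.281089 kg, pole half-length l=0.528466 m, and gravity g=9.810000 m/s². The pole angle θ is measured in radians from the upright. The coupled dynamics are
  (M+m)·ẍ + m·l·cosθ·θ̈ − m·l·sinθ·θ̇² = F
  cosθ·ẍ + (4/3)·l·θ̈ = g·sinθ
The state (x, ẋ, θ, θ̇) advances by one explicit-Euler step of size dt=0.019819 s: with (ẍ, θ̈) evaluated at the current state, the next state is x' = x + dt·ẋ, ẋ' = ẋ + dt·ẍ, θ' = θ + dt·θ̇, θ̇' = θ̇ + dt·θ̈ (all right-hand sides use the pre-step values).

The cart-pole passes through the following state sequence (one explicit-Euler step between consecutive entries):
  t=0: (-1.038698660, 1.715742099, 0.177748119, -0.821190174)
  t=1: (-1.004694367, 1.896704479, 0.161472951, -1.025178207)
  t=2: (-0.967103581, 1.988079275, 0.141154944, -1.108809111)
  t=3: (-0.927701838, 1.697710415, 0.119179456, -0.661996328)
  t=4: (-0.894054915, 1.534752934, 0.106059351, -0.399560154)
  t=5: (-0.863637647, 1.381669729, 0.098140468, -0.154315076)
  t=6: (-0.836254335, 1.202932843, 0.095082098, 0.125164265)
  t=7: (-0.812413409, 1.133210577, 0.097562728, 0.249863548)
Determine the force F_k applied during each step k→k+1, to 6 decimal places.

F_0 = 9.653483 N
F_1 = 4.999429 N
F_2 = -14.642919 N
F_3 = -8.118761 N
F_4 = -7.628933 N
F_5 = -8.954271 N
F_6 = -3.375770 N

step 0→1:
  ẍ = (ẋ'−ẋ)/dt = (1.896704479−1.715742099)/0.019819 = 9.130752
  θ̈ = (θ̇'−θ̇)/dt = (-1.025178207−-0.821190174)/0.019819 = -10.292549
  sinθ=0.176814, cosθ=0.984244
  F = (M+m)·ẍ + m·l·cosθ·θ̈ − m·l·sinθ·θ̇² = 11.176023 + -1.504828 − 0.017712 = 9.653483
step 1→2:
  ẍ = (ẋ'−ẋ)/dt = (1.988079275−1.896704479)/0.019819 = 4.610464
  θ̈ = (θ̇'−θ̇)/dt = (-1.108809111−-1.025178207)/0.019819 = -4.219734
  sinθ=0.160772, cosθ=0.986992
  F = (M+m)·ẍ + m·l·cosθ·θ̈ − m·l·sinθ·θ̇² = 5.643199 + -0.618670 − 0.025100 = 4.999429
step 2→3:
  ẍ = (ẋ'−ẋ)/dt = (1.697710415−1.988079275)/0.019819 = -14.651035
  θ̈ = (θ̇'−θ̇)/dt = (-0.661996328−-1.108809111)/0.019819 = 22.544668
  sinθ=0.140687, cosθ=0.990054
  F = (M+m)·ẍ + m·l·cosθ·θ̈ − m·l·sinθ·θ̇² = -17.932837 + 3.315612 − 0.025694 = -14.642919
step 3→4:
  ẍ = (ẋ'−ẋ)/dt = (1.534752934−1.697710415)/0.019819 = -8.222286
  θ̈ = (θ̇'−θ̇)/dt = (-0.399560154−-0.661996328)/0.019819 = 13.241646
  sinθ=0.118898, cosθ=0.992907
  F = (M+m)·ẍ + m·l·cosθ·θ̈ − m·l·sinθ·θ̇² = -10.064061 + 1.953040 − 0.007740 = -8.118761
step 4→5:
  ẍ = (ẋ'−ẋ)/dt = (1.381669729−1.534752934)/0.019819 = -7.724063
  θ̈ = (θ̇'−θ̇)/dt = (-0.154315076−-0.399560154)/0.019819 = 12.374241
  sinθ=0.105861, cosθ=0.994381
  F = (M+m)·ẍ + m·l·cosθ·θ̈ − m·l·sinθ·θ̇² = -9.454238 + 1.827815 − 0.002510 = -7.628933
step 5→6:
  ẍ = (ẋ'−ẋ)/dt = (1.202932843−1.381669729)/0.019819 = -9.018461
  θ̈ = (θ̇'−θ̇)/dt = (0.125164265−-0.154315076)/0.019819 = 14.101586
  sinθ=0.097983, cosθ=0.995188
  F = (M+m)·ẍ + m·l·cosθ·θ̈ − m·l·sinθ·θ̇² = -11.038579 + 2.084654 − 0.000347 = -8.954271
step 6→7:
  ẍ = (ẋ'−ẋ)/dt = (1.133210577−1.202932843)/0.019819 = -3.517951
  θ̈ = (θ̇'−θ̇)/dt = (0.249863548−0.125164265)/0.019819 = 6.291906
  sinθ=0.094939, cosθ=0.995483
  F = (M+m)·ẍ + m·l·cosθ·θ̈ − m·l·sinθ·θ̇² = -4.305965 + 0.930416 − 0.000221 = -3.375770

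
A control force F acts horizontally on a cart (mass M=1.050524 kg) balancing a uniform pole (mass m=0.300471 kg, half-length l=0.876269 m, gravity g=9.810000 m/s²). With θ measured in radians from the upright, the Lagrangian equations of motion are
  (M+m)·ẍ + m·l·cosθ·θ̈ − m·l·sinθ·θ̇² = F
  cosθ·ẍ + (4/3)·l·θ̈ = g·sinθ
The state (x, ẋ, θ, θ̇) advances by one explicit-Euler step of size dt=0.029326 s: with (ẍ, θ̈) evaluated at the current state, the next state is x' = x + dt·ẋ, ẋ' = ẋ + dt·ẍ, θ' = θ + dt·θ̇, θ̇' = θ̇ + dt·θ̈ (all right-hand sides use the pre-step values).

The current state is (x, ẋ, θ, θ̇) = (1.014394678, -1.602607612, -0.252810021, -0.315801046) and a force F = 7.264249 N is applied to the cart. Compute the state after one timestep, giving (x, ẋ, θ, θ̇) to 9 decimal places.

sinθ=-0.250125643, cosθ=0.968213387
temp = (F + m·l·θ̇²·sinθ)/(M+m) = (7.264249 + -0.006567882)/1.350995 = 5.372100650
θ̈ = (g·sinθ − cosθ·temp)/(l·(4/3 − m·cos²θ/(M+m))) = -7.766420104
ẍ = temp − m·l·θ̈·cosθ/(M+m) = 6.837575030
Euler: x'=1.014394678+0.029326·-1.602607612=0.967396607, ẋ'=-1.602607612+0.029326·6.837575030=-1.402088887
       θ'=-0.252810021+0.029326·-0.315801046=-0.262071202, θ̇'=-0.315801046+0.029326·-7.766420104=-0.543559082

(0.967396607, -1.402088887, -0.262071202, -0.543559082)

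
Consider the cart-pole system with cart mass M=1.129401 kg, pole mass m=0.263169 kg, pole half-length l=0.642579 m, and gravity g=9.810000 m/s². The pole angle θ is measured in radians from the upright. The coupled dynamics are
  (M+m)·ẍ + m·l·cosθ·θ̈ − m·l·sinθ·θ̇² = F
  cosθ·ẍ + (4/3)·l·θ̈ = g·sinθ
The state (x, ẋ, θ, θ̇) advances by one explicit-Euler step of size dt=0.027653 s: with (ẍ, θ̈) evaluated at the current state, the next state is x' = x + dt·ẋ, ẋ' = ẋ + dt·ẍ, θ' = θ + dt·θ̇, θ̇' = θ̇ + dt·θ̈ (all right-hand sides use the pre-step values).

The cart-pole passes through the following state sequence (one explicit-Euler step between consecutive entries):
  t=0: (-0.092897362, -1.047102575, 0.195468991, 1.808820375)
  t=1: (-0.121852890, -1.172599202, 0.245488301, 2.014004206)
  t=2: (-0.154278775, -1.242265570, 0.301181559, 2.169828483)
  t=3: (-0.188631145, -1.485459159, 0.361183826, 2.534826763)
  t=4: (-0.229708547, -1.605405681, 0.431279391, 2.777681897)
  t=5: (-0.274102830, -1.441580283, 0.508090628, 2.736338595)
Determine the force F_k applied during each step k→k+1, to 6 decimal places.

F_0 = -5.196445 N
F_1 = -2.750667 N
F_2 = -10.351500 N
F_3 = -5.035015 N
F_4 = 7.474935 N

step 0→1:
  ẍ = (ẋ'−ẋ)/dt = (-1.172599202−-1.047102575)/0.027653 = -4.538264
  θ̈ = (θ̇'−θ̇)/dt = (2.014004206−1.808820375)/0.027653 = 7.419948
  sinθ=0.194227, cosθ=0.980957
  F = (M+m)·ẍ + m·l·cosθ·θ̈ − m·l·sinθ·θ̇² = -6.319851 + 1.230869 − 0.107463 = -5.196445
step 1→2:
  ẍ = (ẋ'−ẋ)/dt = (-1.242265570−-1.172599202)/0.027653 = -2.519306
  θ̈ = (θ̇'−θ̇)/dt = (2.169828483−2.014004206)/0.027653 = 5.634986
  sinθ=0.243030, cosθ=0.970019
  F = (M+m)·ẍ + m·l·cosθ·θ̈ − m·l·sinθ·θ̇² = -3.508310 + 0.924345 − 0.166702 = -2.750667
step 2→3:
  ẍ = (ẋ'−ẋ)/dt = (-1.485459159−-1.242265570)/0.027653 = -8.794474
  θ̈ = (θ̇'−θ̇)/dt = (2.534826763−2.169828483)/0.027653 = 13.199229
  sinθ=0.296649, cosθ=0.954987
  F = (M+m)·ẍ + m·l·cosθ·θ̈ − m·l·sinθ·θ̇² = -12.246921 + 2.131607 − 0.236186 = -10.351500
step 3→4:
  ẍ = (ẋ'−ẋ)/dt = (-1.605405681−-1.485459159)/0.027653 = -4.337559
  θ̈ = (θ̇'−θ̇)/dt = (2.777681897−2.534826763)/0.027653 = 8.782235
  sinθ=0.353382, cosθ=0.935479
  F = (M+m)·ẍ + m·l·cosθ·θ̈ − m·l·sinθ·θ̇² = -6.040355 + 1.389314 − 0.383974 = -5.035015
step 4→5:
  ẍ = (ẋ'−ẋ)/dt = (-1.441580283−-1.605405681)/0.027653 = 5.924326
  θ̈ = (θ̇'−θ̇)/dt = (2.736338595−2.777681897)/0.027653 = -1.495075
  sinθ=0.418033, cosθ=0.908432
  F = (M+m)·ẍ + m·l·cosθ·θ̈ − m·l·sinθ·θ̇² = 8.250039 + -0.229676 − 0.545428 = 7.474935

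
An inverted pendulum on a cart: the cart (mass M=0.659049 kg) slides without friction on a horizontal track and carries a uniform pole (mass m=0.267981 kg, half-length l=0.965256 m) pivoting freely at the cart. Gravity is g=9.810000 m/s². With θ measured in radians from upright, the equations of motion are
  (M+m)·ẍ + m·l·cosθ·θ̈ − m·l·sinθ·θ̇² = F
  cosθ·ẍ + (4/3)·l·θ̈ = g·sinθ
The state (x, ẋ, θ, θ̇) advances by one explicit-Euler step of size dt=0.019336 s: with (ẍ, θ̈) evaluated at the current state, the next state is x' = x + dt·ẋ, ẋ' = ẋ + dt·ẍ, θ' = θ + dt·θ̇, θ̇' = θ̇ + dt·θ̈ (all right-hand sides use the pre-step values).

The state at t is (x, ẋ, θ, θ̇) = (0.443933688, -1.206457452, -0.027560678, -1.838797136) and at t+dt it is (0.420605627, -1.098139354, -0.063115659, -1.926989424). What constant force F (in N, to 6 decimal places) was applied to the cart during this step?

F = 4.037862 N

ẍ = (ẋ'−ẋ)/dt = (-1.098139354−-1.206457452)/0.019336 = 5.601888
θ̈ = (θ̇'−θ̇)/dt = (-1.926989424−-1.838797136)/0.019336 = -4.561041
sinθ=-0.027557, cosθ=0.999620
F = (M+m)·ẍ + m·l·cosθ·θ̈ − m·l·sinθ·θ̇² = 5.193118 + -1.179358 − -0.024102 = 4.037862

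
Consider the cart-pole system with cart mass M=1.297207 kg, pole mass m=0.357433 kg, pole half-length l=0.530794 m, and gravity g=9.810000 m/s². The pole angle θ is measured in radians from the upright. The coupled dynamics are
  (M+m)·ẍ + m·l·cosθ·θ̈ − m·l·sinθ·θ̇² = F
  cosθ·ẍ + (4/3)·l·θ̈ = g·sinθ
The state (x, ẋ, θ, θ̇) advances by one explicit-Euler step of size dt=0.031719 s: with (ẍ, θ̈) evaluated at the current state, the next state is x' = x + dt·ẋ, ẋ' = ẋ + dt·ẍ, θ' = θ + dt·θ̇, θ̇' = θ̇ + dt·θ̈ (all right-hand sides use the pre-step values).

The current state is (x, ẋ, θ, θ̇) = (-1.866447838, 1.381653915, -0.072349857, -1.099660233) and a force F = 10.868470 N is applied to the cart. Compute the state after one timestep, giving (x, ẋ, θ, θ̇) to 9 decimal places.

sinθ=-0.072286754, cosθ=0.997383891
temp = (F + m·l·θ̇²·sinθ)/(M+m) = (10.868470 + -0.016584272)/1.654640 = 6.558457264
θ̈ = (g·sinθ − cosθ·temp)/(l·(4/3 − m·cos²θ/(M+m))) = -12.213042303
ẍ = temp − m·l·θ̈·cosθ/(M+m) = 7.955157940
Euler: x'=-1.866447838+0.031719·1.381653915=-1.822623157, ẋ'=1.381653915+0.031719·7.955157940=1.633983570
       θ'=-0.072349857+0.031719·-1.099660233=-0.107229980, θ̇'=-1.099660233+0.031719·-12.213042303=-1.487045722

(-1.822623157, 1.633983570, -0.107229980, -1.487045722)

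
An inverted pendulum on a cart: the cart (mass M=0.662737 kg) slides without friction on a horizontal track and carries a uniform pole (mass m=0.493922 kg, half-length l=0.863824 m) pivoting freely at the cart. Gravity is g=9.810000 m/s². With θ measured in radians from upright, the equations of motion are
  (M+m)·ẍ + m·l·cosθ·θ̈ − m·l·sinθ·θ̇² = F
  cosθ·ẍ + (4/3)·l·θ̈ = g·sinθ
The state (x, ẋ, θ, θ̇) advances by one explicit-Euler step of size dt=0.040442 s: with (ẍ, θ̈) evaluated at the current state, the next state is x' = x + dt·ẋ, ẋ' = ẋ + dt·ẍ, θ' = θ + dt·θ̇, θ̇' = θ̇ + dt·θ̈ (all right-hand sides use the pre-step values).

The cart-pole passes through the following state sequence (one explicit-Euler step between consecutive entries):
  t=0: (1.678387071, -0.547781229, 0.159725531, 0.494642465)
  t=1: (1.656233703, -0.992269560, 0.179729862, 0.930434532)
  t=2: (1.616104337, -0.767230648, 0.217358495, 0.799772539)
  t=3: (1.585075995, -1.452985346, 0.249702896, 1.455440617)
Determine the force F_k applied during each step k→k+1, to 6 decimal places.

step 0→1:
  ẍ = (ẋ'−ẋ)/dt = (-0.992269560−-0.547781229)/0.040442 = -10.990760
  θ̈ = (θ̇'−θ̇)/dt = (0.930434532−0.494642465)/0.040442 = 10.775730
  sinθ=0.159047, cosθ=0.987271
  F = (M+m)·ẍ + m·l·cosθ·θ̈ − m·l·sinθ·θ̇² = -12.712562 + 4.539068 − 0.016603 = -8.190097
step 1→2:
  ẍ = (ẋ'−ẋ)/dt = (-0.767230648−-0.992269560)/0.040442 = 5.564485
  θ̈ = (θ̇'−θ̇)/dt = (0.799772539−0.930434532)/0.040442 = -3.230849
  sinθ=0.178764, cosθ=0.983892
  F = (M+m)·ẍ + m·l·cosθ·θ̈ − m·l·sinθ·θ̇² = 6.436212 + -1.356275 − 0.066029 = 5.013908
step 2→3:
  ẍ = (ẋ'−ẋ)/dt = (-1.452985346−-0.767230648)/0.040442 = -16.956498
  θ̈ = (θ̇'−θ̇)/dt = (1.455440617−0.799772539)/0.040442 = 16.212553
  sinθ=0.215651, cosθ=0.976470
  F = (M+m)·ẍ + m·l·cosθ·θ̈ − m·l·sinθ·θ̇² = -19.612886 + 6.754515 − 0.058853 = -12.917224

F_0 = -8.190097 N
F_1 = 5.013908 N
F_2 = -12.917224 N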